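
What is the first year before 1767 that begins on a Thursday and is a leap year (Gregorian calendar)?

Jan 1 advances by 2 weekdays after a leap year and by 1 after a common year.
1767: Jan 1 is Thursday.
1766: Wednesday
1765: Tuesday
1764: Sunday (leap)
1763: Saturday
1762: Friday
1761: Thursday
1760: Tuesday (leap)
1759: Monday
1758: Sunday
1757: Saturday
1756: Thursday (leap)
1756 begins on a Thursday and is a leap year.

1756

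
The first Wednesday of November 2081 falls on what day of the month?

5

November 1, 2081 is a Saturday, so the first Wednesday is the 5th.
The first Wednesday is 5 + 0 = 5.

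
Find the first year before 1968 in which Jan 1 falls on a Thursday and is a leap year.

1948

Jan 1 advances by 2 weekdays after a leap year and by 1 after a common year.
1968: Jan 1 is Monday (leap).
1967: Sunday
1966: Saturday
1965: Friday
1964: Wednesday (leap)
1963: Tuesday
1962: Monday
1961: Sunday
1960: Friday (leap)
1959: Thursday
1958: Wednesday
1957: Tuesday
1956: Sunday (leap)
1955: Saturday
1954: Friday
1953: Thursday
1952: Tuesday (leap)
1951: Monday
1950: Sunday
1949: Saturday
1948: Thursday (leap)
1948 begins on a Thursday and is a leap year.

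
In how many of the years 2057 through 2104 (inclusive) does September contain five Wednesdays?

13

September has 30 days; it has five Wednesdays when Wednesday falls among the first (month-length − 28) days — i.e. when September 1 is one of Wednesday/Tuesday.
September 1 by year: 2057:Sat 2058:Sun 2059:Mon 2060:Wed✓ 2061:Thu 2062:Fri 2063:Sat 2064:Mon 2065:Tue✓ 2066:Wed✓ 2067:Thu 2068:Sat 2069:Sun 2070:Mon 2071:Tue✓ …(18 more)… 2090:Fri 2091:Sat 2092:Mon 2093:Tue✓ 2094:Wed✓ 2095:Thu 2096:Sat 2097:Sun 2098:Mon 2099:Tue✓ 2100:Wed✓ 2101:Thu 2102:Fri 2103:Sat 2104:Mon
Years with five Wednesdays: 2060, 2065, 2066, 2071, 2076, 2077, 2082, 2083, 2088, 2093, 2094, 2099, 2100 → 13.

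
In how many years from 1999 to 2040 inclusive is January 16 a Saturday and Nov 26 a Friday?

5

Check each year's weekday for January 16 and Nov 26:
  1999: Sat/Fri ✓  2000: Sun/Sun  2001: Tue/Mon  2002: Wed/Tue  2003: Thu/Wed  2004: Fri/Fri  2005: Sun/Sat  2006: Mon/Sun  2007: Tue/Mon  2008: Wed/Wed  2009: Fri/Thu  2010: Sat/Fri ✓  2011: Sun/Sat  2012: Mon/Mon  …(14 more)…  2027: Sat/Fri ✓  2028: Sun/Sun  2029: Tue/Mon  2030: Wed/Tue  2031: Thu/Wed  2032: Fri/Fri  2033: Sun/Sat  2034: Mon/Sun  2035: Tue/Mon  2036: Wed/Wed  2037: Fri/Thu  2038: Sat/Fri ✓  2039: Sun/Sat  2040: Mon/Mon
Both conditions hold in: 1999, 2010, 2021, 2027, 2038 — 5.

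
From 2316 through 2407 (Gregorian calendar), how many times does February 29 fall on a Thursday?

Leap years in 2316–2407: 23 of them.
Feb 29 weekday advances by 5 (mod 7) from one leap year to the next four years later (or differs when a century non-leap intervenes).
Leap-day weekdays: 2316:Tue 2320:Sun 2324:Fri 2328:Wed 2332:Mon 2336:Sat 2340:Thu✓ 2344:Tue 2348:Sun 2352:Fri 2356:Wed 2360:Mon 2364:Sat 2368:Thu✓ 2372:Tue 2376:Sun 2380:Fri 2384:Wed 2388:Mon 2392:Sat 2396:Thu✓ 2400:Tue 2404:Sun
Thursday: 2340, 2368, 2396 → 3.

3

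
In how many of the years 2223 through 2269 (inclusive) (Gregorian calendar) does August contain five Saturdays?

August has 31 days; it has five Saturdays when Saturday falls among the first (month-length − 28) days — i.e. when August 1 is one of Saturday/Friday/Thursday.
August 1 by year: 2223:Fri✓ 2224:Sun 2225:Mon 2226:Tue 2227:Wed 2228:Fri✓ 2229:Sat✓ 2230:Sun 2231:Mon 2232:Wed 2233:Thu✓ 2234:Fri✓ 2235:Sat✓ 2236:Mon 2237:Tue …(17 more)… 2255:Wed 2256:Fri✓ 2257:Sat✓ 2258:Sun 2259:Mon 2260:Wed 2261:Thu✓ 2262:Fri✓ 2263:Sat✓ 2264:Mon 2265:Tue 2266:Wed 2267:Thu✓ 2268:Sat✓ 2269:Sun
Years with five Saturdays: 2223, 2228, 2229, 2233, 2234, 2235, 2239, 2240, 2244, 2245, 2246, 2250, 2251, 2256, 2257, 2261, 2262, 2263, 2267, 2268 → 20.

20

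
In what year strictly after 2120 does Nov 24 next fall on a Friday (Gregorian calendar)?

From one year to the next, a fixed date's weekday advances by 1, or by 2 when a Feb 29 lies between the two dates.
2120: November 24 is Sunday.
2121: Monday (+1)
2122: Tuesday (+1)
2123: Wednesday (+1)
2124: Friday (+2)
Nov 24 falls on a Friday in 2124.

2124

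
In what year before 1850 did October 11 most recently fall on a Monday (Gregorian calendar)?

1847

From one year to the next, a fixed date's weekday advances by 1, or by 2 when a Feb 29 lies between the two dates.
1850: October 11 is Friday.
1849: Thursday (−1)
1848: Wednesday (−1)
1847: Monday (−2)
October 11 falls on a Monday in 1847.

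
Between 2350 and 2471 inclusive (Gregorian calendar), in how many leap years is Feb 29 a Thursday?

4

Leap years in 2350–2471: 30 of them.
Feb 29 weekday advances by 5 (mod 7) from one leap year to the next four years later (or differs when a century non-leap intervenes).
Leap-day weekdays: 2352:Fri 2356:Wed 2360:Mon 2364:Sat 2368:Thu✓ 2372:Tue 2376:Sun 2380:Fri 2384:Wed 2388:Mon 2392:Sat 2396:Thu✓ 2400:Tue …(4 more)… 2420:Sat 2424:Thu✓ 2428:Tue 2432:Sun 2436:Fri 2440:Wed 2444:Mon 2448:Sat 2452:Thu✓ 2456:Tue 2460:Sun 2464:Fri 2468:Wed
Thursday: 2368, 2396, 2424, 2452 → 4.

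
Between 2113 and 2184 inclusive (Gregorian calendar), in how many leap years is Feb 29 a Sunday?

3

Leap years in 2113–2184: 18 of them.
Feb 29 weekday advances by 5 (mod 7) from one leap year to the next four years later (or differs when a century non-leap intervenes).
Leap-day weekdays: 2116:Sat 2120:Thu 2124:Tue 2128:Sun✓ 2132:Fri 2136:Wed 2140:Mon 2144:Sat 2148:Thu 2152:Tue 2156:Sun✓ 2160:Fri 2164:Wed 2168:Mon 2172:Sat 2176:Thu 2180:Tue 2184:Sun✓
Sunday: 2128, 2156, 2184 → 3.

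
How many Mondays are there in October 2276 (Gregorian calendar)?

October 2276 has 31 days and begins on Sunday.
The first Monday is October 2.
Mondays fall on 2, 9, 16, 23, 30 — that's 5.

5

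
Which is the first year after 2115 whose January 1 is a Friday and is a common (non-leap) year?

Jan 1 advances by 2 weekdays after a leap year and by 1 after a common year.
2115: Jan 1 is Tuesday.
2116: Wednesday (leap)
2117: Friday
2117 begins on a Friday and is a common year.

2117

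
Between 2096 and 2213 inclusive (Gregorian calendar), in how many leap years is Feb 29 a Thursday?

3

Leap years in 2096–2213: 28 of them.
Feb 29 weekday advances by 5 (mod 7) from one leap year to the next four years later (or differs when a century non-leap intervenes).
Leap-day weekdays: 2096:Wed 2104:Fri 2108:Wed 2112:Mon 2116:Sat 2120:Thu✓ 2124:Tue 2128:Sun 2132:Fri 2136:Wed 2140:Mon 2144:Sat 2148:Thu✓ 2152:Tue 2156:Sun 2160:Fri 2164:Wed 2168:Mon 2172:Sat 2176:Thu✓ 2180:Tue 2184:Sun 2188:Fri 2192:Wed 2196:Mon 2204:Wed 2208:Mon 2212:Sat
Thursday: 2120, 2148, 2176 → 3.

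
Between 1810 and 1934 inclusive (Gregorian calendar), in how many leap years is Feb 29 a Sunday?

4

Leap years in 1810–1934: 30 of them.
Feb 29 weekday advances by 5 (mod 7) from one leap year to the next four years later (or differs when a century non-leap intervenes).
Leap-day weekdays: 1812:Sat 1816:Thu 1820:Tue 1824:Sun✓ 1828:Fri 1832:Wed 1836:Mon 1840:Sat 1844:Thu 1848:Tue 1852:Sun✓ 1856:Fri 1860:Wed …(4 more)… 1880:Sun✓ 1884:Fri 1888:Wed 1892:Mon 1896:Sat 1904:Mon 1908:Sat 1912:Thu 1916:Tue 1920:Sun✓ 1924:Fri 1928:Wed 1932:Mon
Sunday: 1824, 1852, 1880, 1920 → 4.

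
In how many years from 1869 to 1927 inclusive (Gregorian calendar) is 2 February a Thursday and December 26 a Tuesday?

7

Check each year's weekday for 2 February and December 26:
  1869: Tue/Sun  1870: Wed/Mon  1871: Thu/Tue ✓  1872: Fri/Thu  1873: Sun/Fri  1874: Mon/Sat  1875: Tue/Sun  1876: Wed/Tue  1877: Fri/Wed  1878: Sat/Thu  1879: Sun/Fri  1880: Mon/Sun  1881: Wed/Mon  1882: Thu/Tue ✓  …(31 more)…  1914: Mon/Sat  1915: Tue/Sun  1916: Wed/Tue  1917: Fri/Wed  1918: Sat/Thu  1919: Sun/Fri  1920: Mon/Sun  1921: Wed/Mon  1922: Thu/Tue ✓  1923: Fri/Wed  1924: Sat/Fri  1925: Mon/Sat  1926: Tue/Sun  1927: Wed/Mon
Both conditions hold in: 1871, 1882, 1893, 1899, 1905, 1911, 1922 — 7.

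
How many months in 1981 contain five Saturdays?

A month of length L has five Saturdays iff its first Saturday is on day ≤ L−28 (so day 1–3 in a 31-day month, 1–2 in a 30-day month, day 1 in a leap February).
Checking each month of 1981: Jan starts Thu (31d) ✓; Feb starts Sun (28d); Mar starts Sun (31d); Apr starts Wed (30d); May starts Fri (31d) ✓; Jun starts Mon (30d); Jul starts Wed (31d); Aug starts Sat (31d) ✓; Sep starts Tue (30d); Oct starts Thu (31d) ✓; Nov starts Sun (30d); Dec starts Tue (31d).
Five-Saturday months: January, May, August, October → 4.

4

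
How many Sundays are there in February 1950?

4

February 1950 has 28 days and begins on Wednesday.
The first Sunday is February 5.
Sundays fall on 5, 12, 19, 26 — that's 4.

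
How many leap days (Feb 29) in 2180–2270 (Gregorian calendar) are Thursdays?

Leap years in 2180–2270: 22 of them.
Feb 29 weekday advances by 5 (mod 7) from one leap year to the next four years later (or differs when a century non-leap intervenes).
Leap-day weekdays: 2180:Tue 2184:Sun 2188:Fri 2192:Wed 2196:Mon 2204:Wed 2208:Mon 2212:Sat 2216:Thu✓ 2220:Tue 2224:Sun 2228:Fri 2232:Wed 2236:Mon 2240:Sat 2244:Thu✓ 2248:Tue 2252:Sun 2256:Fri 2260:Wed 2264:Mon 2268:Sat
Thursday: 2216, 2244 → 2.

2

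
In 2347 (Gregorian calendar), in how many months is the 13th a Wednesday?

1

Check the 13th of each month of 2347: Jan 13: Mon, Feb 13: Thu, Mar 13: Thu, Apr 13: Sun, May 13: Tue, Jun 13: Fri, Jul 13: Sun, Aug 13: Wed, Sep 13: Sat, Oct 13: Mon, Nov 13: Thu, Dec 13: Sat.
Wednesday occurs in August — 1 month.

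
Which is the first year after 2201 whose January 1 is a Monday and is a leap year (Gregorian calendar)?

2216

Jan 1 advances by 2 weekdays after a leap year and by 1 after a common year.
2201: Jan 1 is Thursday.
2202: Friday
2203: Saturday
2204: Sunday (leap)
2205: Tuesday
2206: Wednesday
2207: Thursday
2208: Friday (leap)
2209: Sunday
2210: Monday
2211: Tuesday
2212: Wednesday (leap)
2213: Friday
2214: Saturday
2215: Sunday
2216: Monday (leap)
2216 begins on a Monday and is a leap year.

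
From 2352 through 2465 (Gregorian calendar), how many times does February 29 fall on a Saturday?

Leap years in 2352–2465: 29 of them.
Feb 29 weekday advances by 5 (mod 7) from one leap year to the next four years later (or differs when a century non-leap intervenes).
Leap-day weekdays: 2352:Fri 2356:Wed 2360:Mon 2364:Sat✓ 2368:Thu 2372:Tue 2376:Sun 2380:Fri 2384:Wed 2388:Mon 2392:Sat✓ 2396:Thu 2400:Tue …(3 more)… 2416:Mon 2420:Sat✓ 2424:Thu 2428:Tue 2432:Sun 2436:Fri 2440:Wed 2444:Mon 2448:Sat✓ 2452:Thu 2456:Tue 2460:Sun 2464:Fri
Saturday: 2364, 2392, 2420, 2448 → 4.

4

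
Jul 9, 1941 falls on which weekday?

January 1, 1941 is a Wednesday.
July 9 is day 190 of the year, i.e. 189 days after Jan 1.
189 mod 7 = 0, so advance 0 weekdays from Wednesday: Wednesday.

Wednesday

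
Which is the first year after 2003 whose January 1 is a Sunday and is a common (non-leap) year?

2006

Jan 1 advances by 2 weekdays after a leap year and by 1 after a common year.
2003: Jan 1 is Wednesday.
2004: Thursday (leap)
2005: Saturday
2006: Sunday
2006 begins on a Sunday and is a common year.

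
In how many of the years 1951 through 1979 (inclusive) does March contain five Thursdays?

13

March has 31 days; it has five Thursdays when Thursday falls among the first (month-length − 28) days — i.e. when March 1 is one of Thursday/Wednesday/Tuesday.
March 1 by year: 1951:Thu✓ 1952:Sat 1953:Sun 1954:Mon 1955:Tue✓ 1956:Thu✓ 1957:Fri 1958:Sat 1959:Sun 1960:Tue✓ 1961:Wed✓ 1962:Thu✓ 1963:Fri 1964:Sun 1965:Mon 1966:Tue✓ 1967:Wed✓ 1968:Fri 1969:Sat 1970:Sun 1971:Mon 1972:Wed✓ 1973:Thu✓ 1974:Fri 1975:Sat 1976:Mon 1977:Tue✓ 1978:Wed✓ 1979:Thu✓
Years with five Thursdays: 1951, 1955, 1956, 1960, 1961, 1962, 1966, 1967, 1972, 1973, 1977, 1978, 1979 → 13.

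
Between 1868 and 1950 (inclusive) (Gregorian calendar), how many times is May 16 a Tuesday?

Track May 16's weekday year by year (advancing +1, or +2 across a Feb 29):
  1868: Sat  1869: Sun (+1)  1870: Mon (+1)  1871: Tue (+1) ✓  1872: Thu (+2)
  1873: Fri (+1)  1874: Sat (+1)  1875: Sun (+1)  1876: Tue (+2) ✓  1877: Wed (+1)
  1878: Thu (+1)  1879: Fri (+1)  1880: Sun (+2)  1881: Mon (+1)  … (55 more years) …
  1937: Sun (+1)  1938: Mon (+1)  1939: Tue (+1) ✓  1940: Thu (+2)  1941: Fri (+1)
  1942: Sat (+1)  1943: Sun (+1)  1944: Tue (+2) ✓  1945: Wed (+1)  1946: Thu (+1)
  1947: Fri (+1)  1948: Sun (+2)  1949: Mon (+1)  1950: Tue (+1) ✓
Tuesday years: 1871, 1876, 1882, 1893, 1899, 1905, 1911, 1916, 1922, 1933, 1939, 1944, 1950 — 13 in total.

13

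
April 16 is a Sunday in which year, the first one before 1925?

From one year to the next, a fixed date's weekday advances by 1, or by 2 when a Feb 29 lies between the two dates.
1925: April 16 is Thursday.
1924: Wednesday (−1)
1923: Monday (−2)
1922: Sunday (−1)
April 16 falls on a Sunday in 1922.

1922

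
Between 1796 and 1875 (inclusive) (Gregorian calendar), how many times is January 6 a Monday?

Track January 6's weekday year by year (advancing +1, or +2 across a Feb 29):
  1796: Wed  1797: Fri (+2)  1798: Sat (+1)  1799: Sun (+1)  1800: Mon (+1) ✓
  1801: Tue (+1)  1802: Wed (+1)  1803: Thu (+1)  1804: Fri (+1)  1805: Sun (+2)
  1806: Mon (+1) ✓  1807: Tue (+1)  1808: Wed (+1)  1809: Fri (+2)  … (52 more years) …
  1862: Mon (+1) ✓  1863: Tue (+1)  1864: Wed (+1)  1865: Fri (+2)  1866: Sat (+1)
  1867: Sun (+1)  1868: Mon (+1) ✓  1869: Wed (+2)  1870: Thu (+1)  1871: Fri (+1)
  1872: Sat (+1)  1873: Mon (+2) ✓  1874: Tue (+1)  1875: Wed (+1)
Monday years: 1800, 1806, 1812, 1817, 1823, 1834, 1840, 1845, 1851, 1862, 1868, 1873 — 12 in total.

12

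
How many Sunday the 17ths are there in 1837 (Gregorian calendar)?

2

Check the 17th of each month of 1837: Jan 17: Tue, Feb 17: Fri, Mar 17: Fri, Apr 17: Mon, May 17: Wed, Jun 17: Sat, Jul 17: Mon, Aug 17: Thu, Sep 17: Sun, Oct 17: Tue, Nov 17: Fri, Dec 17: Sun.
Sunday occurs in September, December — 2 months.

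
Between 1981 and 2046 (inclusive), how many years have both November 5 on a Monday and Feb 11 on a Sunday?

7

Check each year's weekday for November 5 and Feb 11:
  1981: Thu/Wed  1982: Fri/Thu  1983: Sat/Fri  1984: Mon/Sat  1985: Tue/Mon  1986: Wed/Tue  1987: Thu/Wed  1988: Sat/Thu  1989: Sun/Sat  1990: Mon/Sun ✓  1991: Tue/Mon  1992: Thu/Tue  1993: Fri/Thu  1994: Sat/Fri  …(38 more)…  2033: Sat/Fri  2034: Sun/Sat  2035: Mon/Sun ✓  2036: Wed/Mon  2037: Thu/Wed  2038: Fri/Thu  2039: Sat/Fri  2040: Mon/Sat  2041: Tue/Mon  2042: Wed/Tue  2043: Thu/Wed  2044: Sat/Thu  2045: Sun/Sat  2046: Mon/Sun ✓
Both conditions hold in: 1990, 2001, 2007, 2018, 2029, 2035, 2046 — 7.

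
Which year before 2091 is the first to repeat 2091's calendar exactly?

Two years share a calendar iff Jan 1 falls on the same weekday and both are leap or both are common. 2091: Jan 1 is Monday, common year.
2090: Jan 1 Sunday, common
2089: Jan 1 Saturday, common
2088: Jan 1 Thursday, leap
2087: Jan 1 Wednesday, common
2086: Jan 1 Tuesday, common
2085: Jan 1 Monday, common
2085 matches on both conditions.

2085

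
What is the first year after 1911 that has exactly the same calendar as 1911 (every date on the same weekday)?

1922

Two years share a calendar iff Jan 1 falls on the same weekday and both are leap or both are common. 1911: Jan 1 is Sunday, common year.
1912: Jan 1 Monday, leap
1913: Jan 1 Wednesday, common
1914: Jan 1 Thursday, common
1915: Jan 1 Friday, common
1916: Jan 1 Saturday, leap
1917: Jan 1 Monday, common
1918: Jan 1 Tuesday, common
1919: Jan 1 Wednesday, common
1920: Jan 1 Thursday, leap
1921: Jan 1 Saturday, common
1922: Jan 1 Sunday, common
1922 matches on both conditions.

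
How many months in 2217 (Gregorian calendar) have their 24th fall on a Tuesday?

1

Check the 24th of each month of 2217: Jan 24: Fri, Feb 24: Mon, Mar 24: Mon, Apr 24: Thu, May 24: Sat, Jun 24: Tue, Jul 24: Thu, Aug 24: Sun, Sep 24: Wed, Oct 24: Fri, Nov 24: Mon, Dec 24: Wed.
Tuesday occurs in June — 1 month.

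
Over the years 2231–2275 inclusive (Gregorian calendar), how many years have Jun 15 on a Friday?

Track Jun 15's weekday year by year (advancing +1, or +2 across a Feb 29):
  2231: Wed  2232: Fri (+2) ✓  2233: Sat (+1)  2234: Sun (+1)  2235: Mon (+1)
  2236: Wed (+2)  2237: Thu (+1)  2238: Fri (+1) ✓  2239: Sat (+1)  2240: Mon (+2)
  2241: Tue (+1)  2242: Wed (+1)  2243: Thu (+1)  2244: Sat (+2)  … (17 more years) …
  2262: Sun (+1)  2263: Mon (+1)  2264: Wed (+2)  2265: Thu (+1)  2266: Fri (+1) ✓
  2267: Sat (+1)  2268: Mon (+2)  2269: Tue (+1)  2270: Wed (+1)  2271: Thu (+1)
  2272: Sat (+2)  2273: Sun (+1)  2274: Mon (+1)  2275: Tue (+1)
Friday years: 2232, 2238, 2249, 2255, 2260, 2266 — 6 in total.

6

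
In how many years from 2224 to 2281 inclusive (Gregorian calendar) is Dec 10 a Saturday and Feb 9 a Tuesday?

Check each year's weekday for Dec 10 and Feb 9:
  2224: Fri/Mon  2225: Sat/Wed  2226: Sun/Thu  2227: Mon/Fri  2228: Wed/Sat  2229: Thu/Mon  2230: Fri/Tue  2231: Sat/Wed  2232: Mon/Thu  2233: Tue/Sat  2234: Wed/Sun  2235: Thu/Mon  2236: Sat/Tue ✓  2237: Sun/Thu  …(30 more)…  2268: Thu/Sun  2269: Fri/Tue  2270: Sat/Wed  2271: Sun/Thu  2272: Tue/Fri  2273: Wed/Sun  2274: Thu/Mon  2275: Fri/Tue  2276: Sun/Wed  2277: Mon/Fri  2278: Tue/Sat  2279: Wed/Sun  2280: Fri/Mon  2281: Sat/Wed
Both conditions hold in: 2236, 2264 — 2.

2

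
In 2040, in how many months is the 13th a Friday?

3

Check the 13th of each month of 2040: Jan 13: Fri, Feb 13: Mon, Mar 13: Tue, Apr 13: Fri, May 13: Sun, Jun 13: Wed, Jul 13: Fri, Aug 13: Mon, Sep 13: Thu, Oct 13: Sat, Nov 13: Tue, Dec 13: Thu.
Friday occurs in January, April, July — 3 months.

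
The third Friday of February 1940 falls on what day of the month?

February 1, 1940 is a Thursday, so the first Friday is the 2nd.
The third Friday is 2 + 14 = 16.

16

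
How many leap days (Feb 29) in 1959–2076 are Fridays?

Leap years in 1959–2076: 30 of them.
Feb 29 weekday advances by 5 (mod 7) from one leap year to the next four years later (or differs when a century non-leap intervenes).
Leap-day weekdays: 1960:Mon 1964:Sat 1968:Thu 1972:Tue 1976:Sun 1980:Fri✓ 1984:Wed 1988:Mon 1992:Sat 1996:Thu 2000:Tue 2004:Sun 2008:Fri✓ …(4 more)… 2028:Tue 2032:Sun 2036:Fri✓ 2040:Wed 2044:Mon 2048:Sat 2052:Thu 2056:Tue 2060:Sun 2064:Fri✓ 2068:Wed 2072:Mon 2076:Sat
Friday: 1980, 2008, 2036, 2064 → 4.

4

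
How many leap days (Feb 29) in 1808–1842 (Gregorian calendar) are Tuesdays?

Leap years in 1808–1842: 9 of them.
Feb 29 weekday advances by 5 (mod 7) from one leap year to the next four years later (or differs when a century non-leap intervenes).
Leap-day weekdays: 1808:Mon 1812:Sat 1816:Thu 1820:Tue✓ 1824:Sun 1828:Fri 1832:Wed 1836:Mon 1840:Sat
Tuesday: 1820 → 1.

1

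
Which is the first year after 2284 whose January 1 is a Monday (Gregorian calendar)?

2294

Jan 1 advances by 2 weekdays after a leap year and by 1 after a common year.
2284: Jan 1 is Tuesday (leap).
2285: Thursday
2286: Friday
2287: Saturday
2288: Sunday (leap)
2289: Tuesday
2290: Wednesday
2291: Thursday
2292: Friday (leap)
2293: Sunday
2294: Monday
2294 begins on a Monday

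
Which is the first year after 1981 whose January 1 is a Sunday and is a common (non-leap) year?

1989

Jan 1 advances by 2 weekdays after a leap year and by 1 after a common year.
1981: Jan 1 is Thursday.
1982: Friday
1983: Saturday
1984: Sunday (leap)
1985: Tuesday
1986: Wednesday
1987: Thursday
1988: Friday (leap)
1989: Sunday
1989 begins on a Sunday and is a common year.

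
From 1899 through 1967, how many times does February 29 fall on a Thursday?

Leap years in 1899–1967: 16 of them.
Feb 29 weekday advances by 5 (mod 7) from one leap year to the next four years later (or differs when a century non-leap intervenes).
Leap-day weekdays: 1904:Mon 1908:Sat 1912:Thu✓ 1916:Tue 1920:Sun 1924:Fri 1928:Wed 1932:Mon 1936:Sat 1940:Thu✓ 1944:Tue 1948:Sun 1952:Fri 1956:Wed 1960:Mon 1964:Sat
Thursday: 1912, 1940 → 2.

2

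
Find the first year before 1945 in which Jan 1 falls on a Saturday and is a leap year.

Jan 1 advances by 2 weekdays after a leap year and by 1 after a common year.
1945: Jan 1 is Monday.
1944: Saturday (leap)
1944 begins on a Saturday and is a leap year.

1944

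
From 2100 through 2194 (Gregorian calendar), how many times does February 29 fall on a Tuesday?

Leap years in 2100–2194: 23 of them.
Feb 29 weekday advances by 5 (mod 7) from one leap year to the next four years later (or differs when a century non-leap intervenes).
Leap-day weekdays: 2104:Fri 2108:Wed 2112:Mon 2116:Sat 2120:Thu 2124:Tue✓ 2128:Sun 2132:Fri 2136:Wed 2140:Mon 2144:Sat 2148:Thu 2152:Tue✓ 2156:Sun 2160:Fri 2164:Wed 2168:Mon 2172:Sat 2176:Thu 2180:Tue✓ 2184:Sun 2188:Fri 2192:Wed
Tuesday: 2124, 2152, 2180 → 3.

3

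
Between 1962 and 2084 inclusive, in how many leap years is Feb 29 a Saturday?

Leap years in 1962–2084: 31 of them.
Feb 29 weekday advances by 5 (mod 7) from one leap year to the next four years later (or differs when a century non-leap intervenes).
Leap-day weekdays: 1964:Sat✓ 1968:Thu 1972:Tue 1976:Sun 1980:Fri 1984:Wed 1988:Mon 1992:Sat✓ 1996:Thu 2000:Tue 2004:Sun 2008:Fri 2012:Wed …(5 more)… 2036:Fri 2040:Wed 2044:Mon 2048:Sat✓ 2052:Thu 2056:Tue 2060:Sun 2064:Fri 2068:Wed 2072:Mon 2076:Sat✓ 2080:Thu 2084:Tue
Saturday: 1964, 1992, 2020, 2048, 2076 → 5.

5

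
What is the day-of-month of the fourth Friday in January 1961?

January 1, 1961 is a Sunday, so the first Friday is the 6th.
The fourth Friday is 6 + 21 = 27.

27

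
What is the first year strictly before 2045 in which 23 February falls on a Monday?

From one year to the next, a fixed date's weekday advances by 1, or by 2 when a Feb 29 lies between the two dates.
2045: February 23 is Thursday.
2044: Tuesday (−2)
2043: Monday (−1)
23 February falls on a Monday in 2043.

2043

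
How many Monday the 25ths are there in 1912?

2

Check the 25th of each month of 1912: Jan 25: Thu, Feb 25: Sun, Mar 25: Mon, Apr 25: Thu, May 25: Sat, Jun 25: Tue, Jul 25: Thu, Aug 25: Sun, Sep 25: Wed, Oct 25: Fri, Nov 25: Mon, Dec 25: Wed.
Monday occurs in March, November — 2 months.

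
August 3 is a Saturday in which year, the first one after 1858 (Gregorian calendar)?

1861

From one year to the next, a fixed date's weekday advances by 1, or by 2 when a Feb 29 lies between the two dates.
1858: August 3 is Tuesday.
1859: Wednesday (+1)
1860: Friday (+2)
1861: Saturday (+1)
August 3 falls on a Saturday in 1861.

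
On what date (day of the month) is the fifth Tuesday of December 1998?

29

December 1, 1998 is a Tuesday, so the first Tuesday is the 1st.
The fifth Tuesday is 1 + 28 = 29.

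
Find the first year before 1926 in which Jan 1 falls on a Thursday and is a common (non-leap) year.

Jan 1 advances by 2 weekdays after a leap year and by 1 after a common year.
1926: Jan 1 is Friday.
1925: Thursday
1925 begins on a Thursday and is a common year.

1925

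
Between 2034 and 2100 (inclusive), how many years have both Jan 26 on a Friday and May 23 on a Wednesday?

Check each year's weekday for Jan 26 and May 23:
  2034: Thu/Tue  2035: Fri/Wed ✓  2036: Sat/Fri  2037: Mon/Sat  2038: Tue/Sun  2039: Wed/Mon  2040: Thu/Wed  2041: Sat/Thu  2042: Sun/Fri  2043: Mon/Sat  2044: Tue/Mon  2045: Thu/Tue  2046: Fri/Wed ✓  2047: Sat/Thu  …(39 more)…  2087: Sun/Fri  2088: Mon/Sun  2089: Wed/Mon  2090: Thu/Tue  2091: Fri/Wed ✓  2092: Sat/Fri  2093: Mon/Sat  2094: Tue/Sun  2095: Wed/Mon  2096: Thu/Wed  2097: Sat/Thu  2098: Sun/Fri  2099: Mon/Sat  2100: Tue/Sun
Both conditions hold in: 2035, 2046, 2057, 2063, 2074, 2085, 2091 — 7.

7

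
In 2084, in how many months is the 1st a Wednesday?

2

Check the 1st of each month of 2084: Jan 1: Sat, Feb 1: Tue, Mar 1: Wed, Apr 1: Sat, May 1: Mon, Jun 1: Thu, Jul 1: Sat, Aug 1: Tue, Sep 1: Fri, Oct 1: Sun, Nov 1: Wed, Dec 1: Fri.
Wednesday occurs in March, November — 2 months.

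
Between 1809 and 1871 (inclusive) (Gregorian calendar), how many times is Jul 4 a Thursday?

9

Track Jul 4's weekday year by year (advancing +1, or +2 across a Feb 29):
  1809: Tue  1810: Wed (+1)  1811: Thu (+1) ✓  1812: Sat (+2)  1813: Sun (+1)
  1814: Mon (+1)  1815: Tue (+1)  1816: Thu (+2) ✓  1817: Fri (+1)  1818: Sat (+1)
  1819: Sun (+1)  1820: Tue (+2)  1821: Wed (+1)  1822: Thu (+1) ✓  … (35 more years) …
  1858: Sun (+1)  1859: Mon (+1)  1860: Wed (+2)  1861: Thu (+1) ✓  1862: Fri (+1)
  1863: Sat (+1)  1864: Mon (+2)  1865: Tue (+1)  1866: Wed (+1)  1867: Thu (+1) ✓
  1868: Sat (+2)  1869: Sun (+1)  1870: Mon (+1)  1871: Tue (+1)
Thursday years: 1811, 1816, 1822, 1833, 1839, 1844, 1850, 1861, 1867 — 9 in total.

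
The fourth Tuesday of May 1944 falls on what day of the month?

23

May 1, 1944 is a Monday, so the first Tuesday is the 2nd.
The fourth Tuesday is 2 + 21 = 23.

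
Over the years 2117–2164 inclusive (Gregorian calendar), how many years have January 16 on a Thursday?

Track January 16's weekday year by year (advancing +1, or +2 across a Feb 29):
  2117: Sat  2118: Sun (+1)  2119: Mon (+1)  2120: Tue (+1)  2121: Thu (+2) ✓
  2122: Fri (+1)  2123: Sat (+1)  2124: Sun (+1)  2125: Tue (+2)  2126: Wed (+1)
  2127: Thu (+1) ✓  2128: Fri (+1)  2129: Sun (+2)  2130: Mon (+1)  … (20 more years) …
  2151: Sat (+1)  2152: Sun (+1)  2153: Tue (+2)  2154: Wed (+1)  2155: Thu (+1) ✓
  2156: Fri (+1)  2157: Sun (+2)  2158: Mon (+1)  2159: Tue (+1)  2160: Wed (+1)
  2161: Fri (+2)  2162: Sat (+1)  2163: Sun (+1)  2164: Mon (+1)
Thursday years: 2121, 2127, 2138, 2144, 2149, 2155 — 6 in total.

6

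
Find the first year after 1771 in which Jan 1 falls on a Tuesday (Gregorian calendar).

1782

Jan 1 advances by 2 weekdays after a leap year and by 1 after a common year.
1771: Jan 1 is Tuesday.
1772: Wednesday (leap)
1773: Friday
1774: Saturday
1775: Sunday
1776: Monday (leap)
1777: Wednesday
1778: Thursday
1779: Friday
1780: Saturday (leap)
1781: Monday
1782: Tuesday
1782 begins on a Tuesday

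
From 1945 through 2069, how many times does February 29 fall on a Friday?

Leap years in 1945–2069: 31 of them.
Feb 29 weekday advances by 5 (mod 7) from one leap year to the next four years later (or differs when a century non-leap intervenes).
Leap-day weekdays: 1948:Sun 1952:Fri✓ 1956:Wed 1960:Mon 1964:Sat 1968:Thu 1972:Tue 1976:Sun 1980:Fri✓ 1984:Wed 1988:Mon 1992:Sat 1996:Thu …(5 more)… 2020:Sat 2024:Thu 2028:Tue 2032:Sun 2036:Fri✓ 2040:Wed 2044:Mon 2048:Sat 2052:Thu 2056:Tue 2060:Sun 2064:Fri✓ 2068:Wed
Friday: 1952, 1980, 2008, 2036, 2064 → 5.

5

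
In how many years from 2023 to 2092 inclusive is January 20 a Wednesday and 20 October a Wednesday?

7

Check each year's weekday for January 20 and 20 October:
  2023: Fri/Fri  2024: Sat/Sun  2025: Mon/Mon  2026: Tue/Tue  2027: Wed/Wed ✓  2028: Thu/Fri  2029: Sat/Sat  2030: Sun/Sun  2031: Mon/Mon  2032: Tue/Wed  2033: Thu/Thu  2034: Fri/Fri  2035: Sat/Sat  2036: Sun/Mon  …(42 more)…  2079: Fri/Fri  2080: Sat/Sun  2081: Mon/Mon  2082: Tue/Tue  2083: Wed/Wed ✓  2084: Thu/Fri  2085: Sat/Sat  2086: Sun/Sun  2087: Mon/Mon  2088: Tue/Wed  2089: Thu/Thu  2090: Fri/Fri  2091: Sat/Sat  2092: Sun/Mon
Both conditions hold in: 2027, 2038, 2049, 2055, 2066, 2077, 2083 — 7.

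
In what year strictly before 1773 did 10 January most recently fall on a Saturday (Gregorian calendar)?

From one year to the next, a fixed date's weekday advances by 1, or by 2 when a Feb 29 lies between the two dates.
1773: January 10 is Sunday.
1772: Friday (−2)
1771: Thursday (−1)
1770: Wednesday (−1)
1769: Tuesday (−1)
1768: Sunday (−2)
1767: Saturday (−1)
10 January falls on a Saturday in 1767.

1767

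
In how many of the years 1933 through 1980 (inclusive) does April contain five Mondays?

April has 30 days; it has five Mondays when Monday falls among the first (month-length − 28) days — i.e. when April 1 is one of Monday/Sunday.
April 1 by year: 1933:Sat 1934:Sun✓ 1935:Mon✓ 1936:Wed 1937:Thu 1938:Fri 1939:Sat 1940:Mon✓ 1941:Tue 1942:Wed 1943:Thu 1944:Sat 1945:Sun✓ 1946:Mon✓ 1947:Tue …(18 more)… 1966:Fri 1967:Sat 1968:Mon✓ 1969:Tue 1970:Wed 1971:Thu 1972:Sat 1973:Sun✓ 1974:Mon✓ 1975:Tue 1976:Thu 1977:Fri 1978:Sat 1979:Sun✓ 1980:Tue
Years with five Mondays: 1934, 1935, 1940, 1945, 1946, 1951, 1956, 1957, 1962, 1963, 1968, 1973, 1974, 1979 → 14.

14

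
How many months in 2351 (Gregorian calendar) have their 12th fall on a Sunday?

Check the 12th of each month of 2351: Jan 12: Fri, Feb 12: Mon, Mar 12: Mon, Apr 12: Thu, May 12: Sat, Jun 12: Tue, Jul 12: Thu, Aug 12: Sun, Sep 12: Wed, Oct 12: Fri, Nov 12: Mon, Dec 12: Wed.
Sunday occurs in August — 1 month.

1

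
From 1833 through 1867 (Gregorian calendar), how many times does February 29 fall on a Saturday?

1

Leap years in 1833–1867: 8 of them.
Feb 29 weekday advances by 5 (mod 7) from one leap year to the next four years later (or differs when a century non-leap intervenes).
Leap-day weekdays: 1836:Mon 1840:Sat✓ 1844:Thu 1848:Tue 1852:Sun 1856:Fri 1860:Wed 1864:Mon
Saturday: 1840 → 1.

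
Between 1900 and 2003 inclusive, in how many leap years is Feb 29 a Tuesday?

Leap years in 1900–2003: 25 of them.
Feb 29 weekday advances by 5 (mod 7) from one leap year to the next four years later (or differs when a century non-leap intervenes).
Leap-day weekdays: 1904:Mon 1908:Sat 1912:Thu 1916:Tue✓ 1920:Sun 1924:Fri 1928:Wed 1932:Mon 1936:Sat 1940:Thu 1944:Tue✓ 1948:Sun 1952:Fri 1956:Wed 1960:Mon 1964:Sat 1968:Thu 1972:Tue✓ 1976:Sun 1980:Fri 1984:Wed 1988:Mon 1992:Sat 1996:Thu 2000:Tue✓
Tuesday: 1916, 1944, 1972, 2000 → 4.

4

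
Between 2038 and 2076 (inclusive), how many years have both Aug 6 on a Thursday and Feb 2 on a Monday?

4

Check each year's weekday for Aug 6 and Feb 2:
  2038: Fri/Tue  2039: Sat/Wed  2040: Mon/Thu  2041: Tue/Sat  2042: Wed/Sun  2043: Thu/Mon ✓  2044: Sat/Tue  2045: Sun/Thu  2046: Mon/Fri  2047: Tue/Sat  2048: Thu/Sun  2049: Fri/Tue  2050: Sat/Wed  2051: Sun/Thu  …(11 more)…  2063: Mon/Fri  2064: Wed/Sat  2065: Thu/Mon ✓  2066: Fri/Tue  2067: Sat/Wed  2068: Mon/Thu  2069: Tue/Sat  2070: Wed/Sun  2071: Thu/Mon ✓  2072: Sat/Tue  2073: Sun/Thu  2074: Mon/Fri  2075: Tue/Sat  2076: Thu/Sun
Both conditions hold in: 2043, 2054, 2065, 2071 — 4.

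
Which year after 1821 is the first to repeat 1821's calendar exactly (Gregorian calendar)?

1827

Two years share a calendar iff Jan 1 falls on the same weekday and both are leap or both are common. 1821: Jan 1 is Monday, common year.
1822: Jan 1 Tuesday, common
1823: Jan 1 Wednesday, common
1824: Jan 1 Thursday, leap
1825: Jan 1 Saturday, common
1826: Jan 1 Sunday, common
1827: Jan 1 Monday, common
1827 matches on both conditions.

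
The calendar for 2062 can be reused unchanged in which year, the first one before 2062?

2051

Two years share a calendar iff Jan 1 falls on the same weekday and both are leap or both are common. 2062: Jan 1 is Sunday, common year.
2061: Jan 1 Saturday, common
2060: Jan 1 Thursday, leap
2059: Jan 1 Wednesday, common
2058: Jan 1 Tuesday, common
2057: Jan 1 Monday, common
2056: Jan 1 Saturday, leap
2055: Jan 1 Friday, common
2054: Jan 1 Thursday, common
2053: Jan 1 Wednesday, common
2052: Jan 1 Monday, leap
2051: Jan 1 Sunday, common
2051 matches on both conditions.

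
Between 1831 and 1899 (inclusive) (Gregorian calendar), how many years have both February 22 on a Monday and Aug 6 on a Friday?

7

Check each year's weekday for February 22 and Aug 6:
  1831: Tue/Sat  1832: Wed/Mon  1833: Fri/Tue  1834: Sat/Wed  1835: Sun/Thu  1836: Mon/Sat  1837: Wed/Sun  1838: Thu/Mon  1839: Fri/Tue  1840: Sat/Thu  1841: Mon/Fri ✓  1842: Tue/Sat  1843: Wed/Sun  1844: Thu/Tue  …(41 more)…  1886: Mon/Fri ✓  1887: Tue/Sat  1888: Wed/Mon  1889: Fri/Tue  1890: Sat/Wed  1891: Sun/Thu  1892: Mon/Sat  1893: Wed/Sun  1894: Thu/Mon  1895: Fri/Tue  1896: Sat/Thu  1897: Mon/Fri ✓  1898: Tue/Sat  1899: Wed/Sun
Both conditions hold in: 1841, 1847, 1858, 1869, 1875, 1886, 1897 — 7.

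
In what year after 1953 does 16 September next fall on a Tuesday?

From one year to the next, a fixed date's weekday advances by 1, or by 2 when a Feb 29 lies between the two dates.
1953: September 16 is Wednesday.
1954: Thursday (+1)
1955: Friday (+1)
1956: Sunday (+2)
1957: Monday (+1)
1958: Tuesday (+1)
16 September falls on a Tuesday in 1958.

1958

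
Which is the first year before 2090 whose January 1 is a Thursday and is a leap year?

Jan 1 advances by 2 weekdays after a leap year and by 1 after a common year.
2090: Jan 1 is Sunday.
2089: Saturday
2088: Thursday (leap)
2088 begins on a Thursday and is a leap year.

2088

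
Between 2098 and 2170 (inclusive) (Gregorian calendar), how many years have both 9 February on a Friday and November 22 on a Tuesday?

0

Check each year's weekday for 9 February and November 22:
  2098: Sun/Sat  2099: Mon/Sun  2100: Tue/Mon  2101: Wed/Tue  2102: Thu/Wed  2103: Fri/Thu  2104: Sat/Sat  2105: Mon/Sun  2106: Tue/Mon  2107: Wed/Tue  2108: Thu/Thu  2109: Sat/Fri  2110: Sun/Sat  2111: Mon/Sun  …(45 more)…  2157: Wed/Tue  2158: Thu/Wed  2159: Fri/Thu  2160: Sat/Sat  2161: Mon/Sun  2162: Tue/Mon  2163: Wed/Tue  2164: Thu/Thu  2165: Sat/Fri  2166: Sun/Sat  2167: Mon/Sun  2168: Tue/Tue  2169: Thu/Wed  2170: Fri/Thu
Both conditions hold in: no year — 0.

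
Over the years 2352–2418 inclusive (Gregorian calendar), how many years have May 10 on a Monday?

9

Track May 10's weekday year by year (advancing +1, or +2 across a Feb 29):
  2352: Sat  2353: Sun (+1)  2354: Mon (+1) ✓  2355: Tue (+1)  2356: Thu (+2)
  2357: Fri (+1)  2358: Sat (+1)  2359: Sun (+1)  2360: Tue (+2)  2361: Wed (+1)
  2362: Thu (+1)  2363: Fri (+1)  2364: Sun (+2)  2365: Mon (+1) ✓  … (39 more years) …
  2405: Tue (+1)  2406: Wed (+1)  2407: Thu (+1)  2408: Sat (+2)  2409: Sun (+1)
  2410: Mon (+1) ✓  2411: Tue (+1)  2412: Thu (+2)  2413: Fri (+1)  2414: Sat (+1)
  2415: Sun (+1)  2416: Tue (+2)  2417: Wed (+1)  2418: Thu (+1)
Monday years: 2354, 2365, 2371, 2376, 2382, 2393, 2399, 2404, 2410 — 9 in total.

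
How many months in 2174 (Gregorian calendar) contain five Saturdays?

A month of length L has five Saturdays iff its first Saturday is on day ≤ L−28 (so day 1–3 in a 31-day month, 1–2 in a 30-day month, day 1 in a leap February).
Checking each month of 2174: Jan starts Sat (31d) ✓; Feb starts Tue (28d); Mar starts Tue (31d); Apr starts Fri (30d) ✓; May starts Sun (31d); Jun starts Wed (30d); Jul starts Fri (31d) ✓; Aug starts Mon (31d); Sep starts Thu (30d); Oct starts Sat (31d) ✓; Nov starts Tue (30d); Dec starts Thu (31d) ✓.
Five-Saturday months: January, April, July, October, December → 5.

5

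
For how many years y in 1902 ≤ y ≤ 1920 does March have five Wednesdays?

8

March has 31 days; it has five Wednesdays when Wednesday falls among the first (month-length − 28) days — i.e. when March 1 is one of Wednesday/Tuesday/Monday.
March 1 by year: 1902:Sat 1903:Sun 1904:Tue✓ 1905:Wed✓ 1906:Thu 1907:Fri 1908:Sun 1909:Mon✓ 1910:Tue✓ 1911:Wed✓ 1912:Fri 1913:Sat 1914:Sun 1915:Mon✓ 1916:Wed✓ 1917:Thu 1918:Fri 1919:Sat 1920:Mon✓
Years with five Wednesdays: 1904, 1905, 1909, 1910, 1911, 1915, 1916, 1920 → 8.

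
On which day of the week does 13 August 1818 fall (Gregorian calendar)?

January 1, 1818 is a Thursday.
August 13 is day 225 of the year, i.e. 224 days after Jan 1.
224 mod 7 = 0, so advance 0 weekdays from Thursday: Thursday.

Thursday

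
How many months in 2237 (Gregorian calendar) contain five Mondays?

4

A month of length L has five Mondays iff its first Monday is on day ≤ L−28 (so day 1–3 in a 31-day month, 1–2 in a 30-day month, day 1 in a leap February).
Checking each month of 2237: Jan starts Sun (31d) ✓; Feb starts Wed (28d); Mar starts Wed (31d); Apr starts Sat (30d); May starts Mon (31d) ✓; Jun starts Thu (30d); Jul starts Sat (31d) ✓; Aug starts Tue (31d); Sep starts Fri (30d); Oct starts Sun (31d) ✓; Nov starts Wed (30d); Dec starts Fri (31d).
Five-Monday months: January, May, July, October → 4.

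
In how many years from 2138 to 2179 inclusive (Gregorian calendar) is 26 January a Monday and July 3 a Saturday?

Check each year's weekday for 26 January and July 3:
  2138: Sun/Thu  2139: Mon/Fri  2140: Tue/Sun  2141: Thu/Mon  2142: Fri/Tue  2143: Sat/Wed  2144: Sun/Fri  2145: Tue/Sat  2146: Wed/Sun  2147: Thu/Mon  2148: Fri/Wed  2149: Sun/Thu  2150: Mon/Fri  2151: Tue/Sat  …(14 more)…  2166: Sun/Thu  2167: Mon/Fri  2168: Tue/Sun  2169: Thu/Mon  2170: Fri/Tue  2171: Sat/Wed  2172: Sun/Fri  2173: Tue/Sat  2174: Wed/Sun  2175: Thu/Mon  2176: Fri/Wed  2177: Sun/Thu  2178: Mon/Fri  2179: Tue/Sat
Both conditions hold in: 2156 — 1.

1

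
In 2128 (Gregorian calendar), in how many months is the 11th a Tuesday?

Check the 11th of each month of 2128: Jan 11: Sun, Feb 11: Wed, Mar 11: Thu, Apr 11: Sun, May 11: Tue, Jun 11: Fri, Jul 11: Sun, Aug 11: Wed, Sep 11: Sat, Oct 11: Mon, Nov 11: Thu, Dec 11: Sat.
Tuesday occurs in May — 1 month.

1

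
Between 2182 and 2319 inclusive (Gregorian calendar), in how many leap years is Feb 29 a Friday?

4

Leap years in 2182–2319: 32 of them.
Feb 29 weekday advances by 5 (mod 7) from one leap year to the next four years later (or differs when a century non-leap intervenes).
Leap-day weekdays: 2184:Sun 2188:Fri✓ 2192:Wed 2196:Mon 2204:Wed 2208:Mon 2212:Sat 2216:Thu 2220:Tue 2224:Sun 2228:Fri✓ 2232:Wed 2236:Mon …(6 more)… 2264:Mon 2268:Sat 2272:Thu 2276:Tue 2280:Sun 2284:Fri✓ 2288:Wed 2292:Mon 2296:Sat 2304:Mon 2308:Sat 2312:Thu 2316:Tue
Friday: 2188, 2228, 2256, 2284 → 4.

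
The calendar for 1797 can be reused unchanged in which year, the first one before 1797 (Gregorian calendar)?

1786

Two years share a calendar iff Jan 1 falls on the same weekday and both are leap or both are common. 1797: Jan 1 is Sunday, common year.
1796: Jan 1 Friday, leap
1795: Jan 1 Thursday, common
1794: Jan 1 Wednesday, common
1793: Jan 1 Tuesday, common
1792: Jan 1 Sunday, leap
1791: Jan 1 Saturday, common
1790: Jan 1 Friday, common
1789: Jan 1 Thursday, common
1788: Jan 1 Tuesday, leap
1787: Jan 1 Monday, common
1786: Jan 1 Sunday, common
1786 matches on both conditions.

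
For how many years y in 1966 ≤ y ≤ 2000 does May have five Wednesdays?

May has 31 days; it has five Wednesdays when Wednesday falls among the first (month-length − 28) days — i.e. when May 1 is one of Wednesday/Tuesday/Monday.
May 1 by year: 1966:Sun 1967:Mon✓ 1968:Wed✓ 1969:Thu 1970:Fri 1971:Sat 1972:Mon✓ 1973:Tue✓ 1974:Wed✓ 1975:Thu 1976:Sat 1977:Sun 1978:Mon✓ 1979:Tue✓ 1980:Thu …(5 more)… 1986:Thu 1987:Fri 1988:Sun 1989:Mon✓ 1990:Tue✓ 1991:Wed✓ 1992:Fri 1993:Sat 1994:Sun 1995:Mon✓ 1996:Wed✓ 1997:Thu 1998:Fri 1999:Sat 2000:Mon✓
Years with five Wednesdays: 1967, 1968, 1972, 1973, 1974, 1978, 1979, 1984, 1985, 1989, 1990, 1991, 1995, 1996, 2000 → 15.

15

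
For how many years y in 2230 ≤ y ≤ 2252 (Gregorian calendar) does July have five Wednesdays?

July has 31 days; it has five Wednesdays when Wednesday falls among the first (month-length − 28) days — i.e. when July 1 is one of Wednesday/Tuesday/Monday.
July 1 by year: 2230:Thu 2231:Fri 2232:Sun 2233:Mon✓ 2234:Tue✓ 2235:Wed✓ 2236:Fri 2237:Sat 2238:Sun 2239:Mon✓ 2240:Wed✓ 2241:Thu 2242:Fri 2243:Sat 2244:Mon✓ 2245:Tue✓ 2246:Wed✓ 2247:Thu 2248:Sat 2249:Sun 2250:Mon✓ 2251:Tue✓ 2252:Thu
Years with five Wednesdays: 2233, 2234, 2235, 2239, 2240, 2244, 2245, 2246, 2250, 2251 → 10.

10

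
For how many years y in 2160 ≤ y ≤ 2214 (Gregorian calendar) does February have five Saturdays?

February has 28 days (29 in leap years); it has five Saturdays when Saturday falls among the first (month-length − 28) days — i.e. when February 1 is Saturday in a leap year (never in a common year).
February 1 by year: 2160:Fri 2161:Sun 2162:Mon 2163:Tue 2164:Wed 2165:Fri 2166:Sat 2167:Sun 2168:Mon 2169:Wed 2170:Thu 2171:Fri 2172:Sat✓ 2173:Mon 2174:Tue …(25 more)… 2200:Sat 2201:Sun 2202:Mon 2203:Tue 2204:Wed 2205:Fri 2206:Sat 2207:Sun 2208:Mon 2209:Wed 2210:Thu 2211:Fri 2212:Sat✓ 2213:Mon 2214:Tue
Years with five Saturdays: 2172, 2212 → 2.

2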